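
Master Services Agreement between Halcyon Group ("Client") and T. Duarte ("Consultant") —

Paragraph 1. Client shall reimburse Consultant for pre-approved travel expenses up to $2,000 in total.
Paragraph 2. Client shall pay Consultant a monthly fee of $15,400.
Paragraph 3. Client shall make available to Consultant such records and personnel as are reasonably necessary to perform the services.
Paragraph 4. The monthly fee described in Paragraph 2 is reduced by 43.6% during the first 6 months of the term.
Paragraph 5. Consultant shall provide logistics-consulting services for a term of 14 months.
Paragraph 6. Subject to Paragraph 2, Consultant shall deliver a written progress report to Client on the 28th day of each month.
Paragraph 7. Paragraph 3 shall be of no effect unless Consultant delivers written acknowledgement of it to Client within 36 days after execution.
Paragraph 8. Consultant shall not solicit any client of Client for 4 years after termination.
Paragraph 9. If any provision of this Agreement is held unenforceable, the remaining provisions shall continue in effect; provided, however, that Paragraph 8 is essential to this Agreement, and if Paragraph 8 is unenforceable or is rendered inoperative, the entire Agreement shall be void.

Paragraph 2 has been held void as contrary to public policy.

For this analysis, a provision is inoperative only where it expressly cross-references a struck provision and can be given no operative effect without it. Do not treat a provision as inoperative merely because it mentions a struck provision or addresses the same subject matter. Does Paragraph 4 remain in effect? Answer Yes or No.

No

Paragraph 2 is struck. The whole of Paragraph 4 is the introductory reduction to the monthly fee, defined by reference to Paragraph 2, so Paragraph 4 cannot stand once Paragraph 2 is removed. Paragraph 6 mentions Paragraph 2 but its own obligation stands independently of Paragraph 2, so Paragraph 6 is not affected. Paragraph 9 makes Paragraph 8 an essential term, but Paragraph 8 is unaffected, so the severability proviso in Paragraph 9 preserves the remaining provisions. That leaves Paragraph 1, Paragraph 3, Paragraph 5, Paragraph 6, Paragraph 7, Paragraph 8, and Paragraph 9 in effect. Paragraph 4 is among the inoperative provisions, so the answer is no.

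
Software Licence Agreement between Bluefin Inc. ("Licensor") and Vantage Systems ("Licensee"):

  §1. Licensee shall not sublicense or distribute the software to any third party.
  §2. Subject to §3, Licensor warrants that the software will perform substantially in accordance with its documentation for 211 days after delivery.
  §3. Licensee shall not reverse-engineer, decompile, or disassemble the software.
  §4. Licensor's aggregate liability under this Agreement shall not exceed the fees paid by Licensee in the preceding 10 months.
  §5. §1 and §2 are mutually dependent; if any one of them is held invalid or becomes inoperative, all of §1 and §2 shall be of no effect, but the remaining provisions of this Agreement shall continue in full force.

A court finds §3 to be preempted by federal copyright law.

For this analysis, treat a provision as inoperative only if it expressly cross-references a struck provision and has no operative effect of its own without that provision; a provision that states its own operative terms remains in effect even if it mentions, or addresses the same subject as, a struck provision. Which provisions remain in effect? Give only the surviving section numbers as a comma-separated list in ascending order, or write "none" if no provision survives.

§3 is struck. Although §2 refers to §3, its operative terms do not depend on §3, so it remains in effect. No other provision's operative terms depend on §3. §5 ties §1 and §2 together, but none of those is affected here; the remaining provisions continue in force under §5. The provisions still in force are §1, §2, §4, and §5.

1, 2, 4, 5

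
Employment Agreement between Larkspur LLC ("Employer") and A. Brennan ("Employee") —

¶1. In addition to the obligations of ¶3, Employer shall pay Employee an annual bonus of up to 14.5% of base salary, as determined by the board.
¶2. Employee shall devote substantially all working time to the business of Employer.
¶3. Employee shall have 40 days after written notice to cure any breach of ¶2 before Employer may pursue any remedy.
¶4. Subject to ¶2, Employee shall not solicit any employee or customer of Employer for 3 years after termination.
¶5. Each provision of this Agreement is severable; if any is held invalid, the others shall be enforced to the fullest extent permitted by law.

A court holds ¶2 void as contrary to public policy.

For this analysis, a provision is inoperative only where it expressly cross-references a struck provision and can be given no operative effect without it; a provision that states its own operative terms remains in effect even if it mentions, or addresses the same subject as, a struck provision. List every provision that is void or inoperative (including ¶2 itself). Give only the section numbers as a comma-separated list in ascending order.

2, 3

¶2 is struck. ¶3 has no operative effect of its own apart from ¶2 and is therefore inoperative. ¶1 mentions ¶3 but its own obligation stands independently of ¶3, so ¶1 is not affected. ¶4 mentions ¶2 but its own obligation stands independently of ¶2, so ¶4 is not affected. ¶5 is a severability clause and preserves every provision that can still be given independent effect. The provisions still in force are ¶1, ¶4, and ¶5.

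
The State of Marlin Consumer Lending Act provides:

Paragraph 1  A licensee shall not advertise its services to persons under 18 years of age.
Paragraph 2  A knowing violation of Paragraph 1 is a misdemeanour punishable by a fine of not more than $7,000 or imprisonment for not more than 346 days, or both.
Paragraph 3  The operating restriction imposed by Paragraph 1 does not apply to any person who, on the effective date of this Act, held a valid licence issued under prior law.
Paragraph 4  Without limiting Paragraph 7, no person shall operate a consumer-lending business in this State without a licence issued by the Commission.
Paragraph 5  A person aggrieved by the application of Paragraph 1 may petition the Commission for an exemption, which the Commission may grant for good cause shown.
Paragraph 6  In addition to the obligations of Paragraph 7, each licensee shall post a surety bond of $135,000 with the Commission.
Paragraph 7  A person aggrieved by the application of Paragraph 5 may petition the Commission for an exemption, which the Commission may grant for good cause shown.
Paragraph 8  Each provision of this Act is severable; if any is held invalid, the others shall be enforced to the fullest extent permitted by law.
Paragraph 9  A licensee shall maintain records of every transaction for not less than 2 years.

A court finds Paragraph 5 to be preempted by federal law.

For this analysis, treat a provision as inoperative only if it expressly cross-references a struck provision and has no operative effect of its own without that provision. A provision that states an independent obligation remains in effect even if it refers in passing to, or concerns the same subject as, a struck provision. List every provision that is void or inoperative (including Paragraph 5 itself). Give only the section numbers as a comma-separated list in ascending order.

Paragraph 5 is struck. Paragraph 7 has no operative effect of its own apart from Paragraph 5 and is therefore inoperative. Paragraph 4 mentions Paragraph 7 but its own obligation stands independently of Paragraph 7, so Paragraph 4 is not affected. Paragraph 6 mentions Paragraph 7 but its own obligation stands independently of Paragraph 7, so Paragraph 6 is not affected. Paragraph 8 is a severability clause and preserves every provision that can still be given independent effect. That leaves Paragraph 1, Paragraph 2, Paragraph 3, Paragraph 4, Paragraph 6, Paragraph 8, and Paragraph 9 in effect.

5, 7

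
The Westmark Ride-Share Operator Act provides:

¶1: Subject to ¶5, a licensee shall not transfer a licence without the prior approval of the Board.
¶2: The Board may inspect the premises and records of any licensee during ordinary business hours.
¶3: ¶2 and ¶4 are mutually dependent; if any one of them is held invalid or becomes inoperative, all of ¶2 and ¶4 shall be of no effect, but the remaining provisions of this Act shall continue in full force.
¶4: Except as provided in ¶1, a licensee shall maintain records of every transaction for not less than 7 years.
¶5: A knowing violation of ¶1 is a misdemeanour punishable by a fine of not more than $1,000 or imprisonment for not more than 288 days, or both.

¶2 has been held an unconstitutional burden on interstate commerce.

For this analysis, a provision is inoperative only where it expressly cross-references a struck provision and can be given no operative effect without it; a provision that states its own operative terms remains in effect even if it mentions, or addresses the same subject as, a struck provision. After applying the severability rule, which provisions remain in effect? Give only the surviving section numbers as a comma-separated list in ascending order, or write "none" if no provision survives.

¶2 is struck. Nothing else in the Act is defined by reference to ¶2. ¶3 declares ¶2 and ¶4 mutually dependent; since one of them has fallen, all of them are of no effect. That brings down ¶4 as well. The remainder continues in force under ¶3. The provisions still in force are ¶1, ¶3, and ¶5.

1, 3, 5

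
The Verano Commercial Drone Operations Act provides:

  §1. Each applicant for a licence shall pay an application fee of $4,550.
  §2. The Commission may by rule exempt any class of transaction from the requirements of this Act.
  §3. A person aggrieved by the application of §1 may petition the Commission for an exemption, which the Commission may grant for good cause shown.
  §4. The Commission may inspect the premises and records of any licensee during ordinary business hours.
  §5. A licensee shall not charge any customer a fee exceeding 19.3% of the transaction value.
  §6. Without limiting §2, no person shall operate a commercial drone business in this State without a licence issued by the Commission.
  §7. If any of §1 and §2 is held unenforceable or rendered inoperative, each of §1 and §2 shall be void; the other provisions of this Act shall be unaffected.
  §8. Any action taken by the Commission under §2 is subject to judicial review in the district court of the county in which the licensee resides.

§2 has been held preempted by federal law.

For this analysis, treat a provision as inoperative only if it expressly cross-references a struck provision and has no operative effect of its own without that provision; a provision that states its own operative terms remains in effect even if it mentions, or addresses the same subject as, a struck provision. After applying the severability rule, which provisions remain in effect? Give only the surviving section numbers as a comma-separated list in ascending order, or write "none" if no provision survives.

4, 5, 6, 7

§2 is struck. The only function of §8 is the judicial-review right for §2, so it cannot stand once §2 is removed. Although §6 refers to §2, its operative terms do not depend on §2, so it remains in effect. §7 declares §1 and §2 mutually dependent; since one of them has fallen, all of them are of no effect. That brings down §1 as well. §3 in turn depends solely on a provision now struck and likewise falls. The remainder continues in force under §7. That leaves §4, §5, §6, and §7 in effect.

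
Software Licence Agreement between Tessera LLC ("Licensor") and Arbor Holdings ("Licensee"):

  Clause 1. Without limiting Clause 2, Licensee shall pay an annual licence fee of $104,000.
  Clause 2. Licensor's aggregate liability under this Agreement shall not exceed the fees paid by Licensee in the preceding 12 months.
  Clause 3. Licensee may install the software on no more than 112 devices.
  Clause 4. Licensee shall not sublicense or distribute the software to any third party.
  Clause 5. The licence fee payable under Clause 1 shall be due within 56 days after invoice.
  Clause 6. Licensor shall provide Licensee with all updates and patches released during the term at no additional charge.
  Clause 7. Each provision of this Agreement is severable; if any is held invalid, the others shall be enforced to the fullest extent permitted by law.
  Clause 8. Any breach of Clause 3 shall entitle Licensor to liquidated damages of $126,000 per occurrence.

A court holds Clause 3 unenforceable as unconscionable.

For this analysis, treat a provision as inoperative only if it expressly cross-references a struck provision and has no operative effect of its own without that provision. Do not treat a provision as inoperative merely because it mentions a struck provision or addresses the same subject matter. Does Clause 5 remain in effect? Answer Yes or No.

Clause 3 is struck. Clause 8 does nothing except set the liquidated-damages amount by reference to Clause 3; with Clause 3 gone it has no independent effect and is inoperative. Clause 7 is a severability clause and preserves every provision that can still be given independent effect. The provisions still in force are Clause 1, Clause 2, Clause 4, Clause 5, Clause 6, and Clause 7. Clause 5 is among the surviving provisions, so the answer is yes.

Yes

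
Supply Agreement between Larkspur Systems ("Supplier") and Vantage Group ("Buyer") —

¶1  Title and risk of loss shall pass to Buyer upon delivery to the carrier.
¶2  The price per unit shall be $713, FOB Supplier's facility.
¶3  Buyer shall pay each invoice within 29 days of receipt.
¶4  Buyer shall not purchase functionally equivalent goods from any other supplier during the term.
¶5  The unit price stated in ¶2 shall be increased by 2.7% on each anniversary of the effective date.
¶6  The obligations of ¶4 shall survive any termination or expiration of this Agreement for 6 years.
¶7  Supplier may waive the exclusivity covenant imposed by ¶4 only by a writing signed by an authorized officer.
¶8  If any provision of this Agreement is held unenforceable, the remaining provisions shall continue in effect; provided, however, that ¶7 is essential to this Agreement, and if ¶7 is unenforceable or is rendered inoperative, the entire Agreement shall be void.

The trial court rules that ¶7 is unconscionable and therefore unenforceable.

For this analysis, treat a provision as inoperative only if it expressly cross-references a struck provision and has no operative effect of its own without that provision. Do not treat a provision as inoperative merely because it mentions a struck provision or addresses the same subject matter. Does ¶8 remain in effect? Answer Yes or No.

¶7 is struck. No other provision's operative terms depend on ¶7. ¶8 makes ¶7 an essential term, and ¶7 is the provision held invalid; under ¶8, the entire Agreement is therefore void. No provision of the Agreement survives. ¶8 is among the inoperative provisions, so the answer is no.

No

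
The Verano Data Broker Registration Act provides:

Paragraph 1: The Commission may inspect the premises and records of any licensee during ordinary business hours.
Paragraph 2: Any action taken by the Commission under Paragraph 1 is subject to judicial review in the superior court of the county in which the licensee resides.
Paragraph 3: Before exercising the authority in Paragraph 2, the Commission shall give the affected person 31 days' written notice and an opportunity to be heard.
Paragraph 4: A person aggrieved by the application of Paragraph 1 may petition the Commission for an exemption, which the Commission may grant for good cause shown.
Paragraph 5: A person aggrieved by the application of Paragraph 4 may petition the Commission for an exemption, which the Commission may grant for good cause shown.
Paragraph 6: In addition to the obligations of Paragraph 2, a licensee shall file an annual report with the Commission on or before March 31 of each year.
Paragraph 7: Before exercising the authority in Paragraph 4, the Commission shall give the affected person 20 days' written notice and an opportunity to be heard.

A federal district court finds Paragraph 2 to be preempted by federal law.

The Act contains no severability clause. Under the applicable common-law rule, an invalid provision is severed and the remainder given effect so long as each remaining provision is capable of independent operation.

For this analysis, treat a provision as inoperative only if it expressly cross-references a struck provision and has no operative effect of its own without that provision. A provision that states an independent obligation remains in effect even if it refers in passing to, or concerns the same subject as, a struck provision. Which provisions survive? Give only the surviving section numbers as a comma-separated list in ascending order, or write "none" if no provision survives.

1, 4, 5, 6, 7

Paragraph 2 is struck. Paragraph 3 merely fixes the notice-and-hearing requirement for Paragraph 2; with Paragraph 2 gone it has nothing to operate on and falls away. Although Paragraph 6 refers to Paragraph 2, its operative terms do not depend on Paragraph 2, so it remains in effect. With no severability clause, the stated default rule severs what cannot stand and enforces each remaining provision that can operate on its own. Paragraph 1, Paragraph 4, Paragraph 5, Paragraph 6, and Paragraph 7 remain in effect.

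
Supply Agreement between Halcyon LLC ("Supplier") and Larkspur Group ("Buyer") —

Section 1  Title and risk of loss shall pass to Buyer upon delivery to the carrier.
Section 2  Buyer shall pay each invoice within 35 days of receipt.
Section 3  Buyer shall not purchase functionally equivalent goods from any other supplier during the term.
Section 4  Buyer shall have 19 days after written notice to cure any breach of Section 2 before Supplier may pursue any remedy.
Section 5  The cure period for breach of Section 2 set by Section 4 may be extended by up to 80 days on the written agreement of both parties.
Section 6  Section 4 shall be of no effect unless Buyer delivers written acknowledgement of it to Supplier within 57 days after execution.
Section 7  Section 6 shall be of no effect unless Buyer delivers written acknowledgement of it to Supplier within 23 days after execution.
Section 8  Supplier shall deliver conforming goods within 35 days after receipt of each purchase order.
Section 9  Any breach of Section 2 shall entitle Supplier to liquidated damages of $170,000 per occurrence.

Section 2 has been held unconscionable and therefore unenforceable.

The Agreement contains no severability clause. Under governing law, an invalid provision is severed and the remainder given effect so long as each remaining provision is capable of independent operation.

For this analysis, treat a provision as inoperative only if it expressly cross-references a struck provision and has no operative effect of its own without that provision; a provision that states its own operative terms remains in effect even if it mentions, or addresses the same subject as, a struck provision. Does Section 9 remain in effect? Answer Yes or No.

No

Section 2 is struck. Section 4 operates only by reference to Section 2, so it falls with Section 2. Section 9 operates only by reference to Section 2, so it falls with Section 2. Section 5 operates only by reference to Section 4, so it falls with Section 4. Section 6 merely fixes the acknowledgement condition for Section 4; with Section 4 gone it has nothing to operate on and falls away. Section 7 has no operative effect of its own apart from Section 6 and is therefore inoperative. With no severability clause, the stated default rule severs what cannot stand and enforces each remaining provision that can operate on its own. The provisions still in force are Section 1, Section 3, and Section 8. Section 9 is among the inoperative provisions, so the answer is no.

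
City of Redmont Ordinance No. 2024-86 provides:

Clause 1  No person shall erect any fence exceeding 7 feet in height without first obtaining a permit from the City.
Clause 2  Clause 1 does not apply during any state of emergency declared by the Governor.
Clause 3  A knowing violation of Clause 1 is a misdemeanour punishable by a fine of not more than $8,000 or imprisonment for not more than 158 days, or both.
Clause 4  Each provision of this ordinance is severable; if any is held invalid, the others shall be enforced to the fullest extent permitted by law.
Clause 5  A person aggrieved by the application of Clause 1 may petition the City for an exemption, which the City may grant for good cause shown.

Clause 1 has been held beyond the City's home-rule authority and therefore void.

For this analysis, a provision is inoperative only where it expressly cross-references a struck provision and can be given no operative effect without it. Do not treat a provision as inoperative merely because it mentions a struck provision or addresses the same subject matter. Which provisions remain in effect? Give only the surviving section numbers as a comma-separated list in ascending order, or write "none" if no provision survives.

Clause 1 is struck. Clause 2 merely fixes the emergency suspension of Clause 1; with Clause 1 gone it has nothing to operate on and falls away. Clause 3 merely fixes the criminal penalty for violating Clause 1; with Clause 1 gone it has nothing to operate on and falls away. Clause 5 merely fixes the exemption procedure for Clause 1; with Clause 1 gone it has nothing to operate on and falls away. Under the severability clause in Clause 4, the remaining provisions continue in force. Only Clause 4 remains in effect.

4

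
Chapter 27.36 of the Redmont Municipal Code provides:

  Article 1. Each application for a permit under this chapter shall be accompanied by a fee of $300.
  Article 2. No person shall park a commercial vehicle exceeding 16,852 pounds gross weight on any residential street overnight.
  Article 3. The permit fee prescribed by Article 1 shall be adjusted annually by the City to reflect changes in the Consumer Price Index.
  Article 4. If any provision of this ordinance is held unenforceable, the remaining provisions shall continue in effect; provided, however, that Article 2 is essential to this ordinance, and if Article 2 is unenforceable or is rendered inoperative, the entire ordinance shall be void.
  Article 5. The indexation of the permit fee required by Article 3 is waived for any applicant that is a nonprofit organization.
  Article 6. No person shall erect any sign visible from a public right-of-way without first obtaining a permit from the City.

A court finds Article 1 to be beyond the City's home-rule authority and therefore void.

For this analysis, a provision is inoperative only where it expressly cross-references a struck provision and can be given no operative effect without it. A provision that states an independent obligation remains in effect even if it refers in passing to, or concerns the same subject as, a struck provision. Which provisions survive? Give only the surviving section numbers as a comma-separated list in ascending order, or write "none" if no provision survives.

2, 4, 6

Article 1 is struck. Article 3 does nothing except set the indexation of the permit fee by reference to Article 1; with Article 1 gone it has no independent effect and is inoperative. Article 5 has no operative effect of its own apart from Article 3 and is therefore inoperative. Article 4 makes Article 2 an essential term, but Article 2 is unaffected, so the severability proviso in Article 4 preserves the remaining provisions. The provisions still in force are Article 2, Article 4, and Article 6.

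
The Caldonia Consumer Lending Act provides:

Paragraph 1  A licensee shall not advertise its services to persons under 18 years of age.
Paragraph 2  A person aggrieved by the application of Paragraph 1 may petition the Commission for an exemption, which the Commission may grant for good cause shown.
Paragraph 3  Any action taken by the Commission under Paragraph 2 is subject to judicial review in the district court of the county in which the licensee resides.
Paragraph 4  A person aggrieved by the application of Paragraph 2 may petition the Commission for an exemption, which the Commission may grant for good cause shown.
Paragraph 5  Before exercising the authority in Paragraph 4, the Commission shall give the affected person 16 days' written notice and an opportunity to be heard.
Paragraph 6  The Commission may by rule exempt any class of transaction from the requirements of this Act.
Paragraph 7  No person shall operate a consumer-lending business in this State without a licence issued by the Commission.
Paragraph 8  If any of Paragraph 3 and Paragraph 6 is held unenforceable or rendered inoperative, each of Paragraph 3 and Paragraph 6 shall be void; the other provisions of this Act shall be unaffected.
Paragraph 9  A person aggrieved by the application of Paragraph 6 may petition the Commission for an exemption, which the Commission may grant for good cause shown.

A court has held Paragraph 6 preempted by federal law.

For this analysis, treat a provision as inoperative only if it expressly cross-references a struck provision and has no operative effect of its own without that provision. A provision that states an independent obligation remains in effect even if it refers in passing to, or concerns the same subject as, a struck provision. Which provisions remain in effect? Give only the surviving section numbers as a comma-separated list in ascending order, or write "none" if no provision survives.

1, 2, 4, 5, 7, 8

Paragraph 6 is struck. Paragraph 9 merely fixes the exemption procedure for Paragraph 6; with Paragraph 6 gone it has nothing to operate on and falls away. Paragraph 8 declares Paragraph 3 and Paragraph 6 mutually dependent; since one of them has fallen, all of them are of no effect. That brings down Paragraph 3 as well. The remainder continues in force under Paragraph 8. That leaves Paragraph 1, Paragraph 2, Paragraph 4, Paragraph 5, Paragraph 7, and Paragraph 8 in effect.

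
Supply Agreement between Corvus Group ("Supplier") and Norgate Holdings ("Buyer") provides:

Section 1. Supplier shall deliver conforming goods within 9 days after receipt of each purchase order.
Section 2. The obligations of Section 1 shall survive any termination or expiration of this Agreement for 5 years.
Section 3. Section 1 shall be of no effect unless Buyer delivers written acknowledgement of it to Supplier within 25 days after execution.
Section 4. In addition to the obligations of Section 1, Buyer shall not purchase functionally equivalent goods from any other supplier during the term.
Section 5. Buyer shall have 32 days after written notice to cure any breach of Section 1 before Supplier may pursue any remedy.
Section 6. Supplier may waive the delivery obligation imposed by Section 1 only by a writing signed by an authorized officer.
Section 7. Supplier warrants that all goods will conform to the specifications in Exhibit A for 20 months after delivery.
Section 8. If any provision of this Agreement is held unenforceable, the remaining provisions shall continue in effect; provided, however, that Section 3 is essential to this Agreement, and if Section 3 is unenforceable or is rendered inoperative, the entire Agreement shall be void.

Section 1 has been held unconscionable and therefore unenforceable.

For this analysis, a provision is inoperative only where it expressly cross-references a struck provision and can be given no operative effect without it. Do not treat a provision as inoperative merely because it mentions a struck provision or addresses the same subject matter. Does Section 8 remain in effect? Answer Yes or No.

No

Section 1 is struck. The only function of Section 2 is the survival period for Section 1, so it cannot stand once Section 1 is removed. Section 3 has no operative effect of its own apart from Section 1 and is therefore inoperative. Section 5 operates only by reference to Section 1, so it falls with Section 1. The only function of Section 6 is the waiver condition for Section 1, so it cannot stand once Section 1 is removed. Section 8 makes Section 3 an essential term, and Section 3 has been rendered inoperative by the cascade; under Section 8, the entire Agreement is therefore void. No provision of the Agreement survives. Section 8 is among the inoperative provisions, so the answer is no.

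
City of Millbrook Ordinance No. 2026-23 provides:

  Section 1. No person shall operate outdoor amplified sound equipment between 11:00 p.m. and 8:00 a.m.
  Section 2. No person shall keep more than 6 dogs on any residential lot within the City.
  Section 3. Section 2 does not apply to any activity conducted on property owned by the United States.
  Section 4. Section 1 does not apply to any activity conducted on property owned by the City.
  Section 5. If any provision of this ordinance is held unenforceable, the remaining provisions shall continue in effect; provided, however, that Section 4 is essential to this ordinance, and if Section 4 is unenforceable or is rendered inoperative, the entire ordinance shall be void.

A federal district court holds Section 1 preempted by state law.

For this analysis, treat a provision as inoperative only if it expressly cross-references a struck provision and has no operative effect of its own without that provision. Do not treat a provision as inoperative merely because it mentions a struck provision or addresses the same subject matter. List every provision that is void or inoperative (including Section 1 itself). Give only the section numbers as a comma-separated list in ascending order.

1, 2, 3, 4, 5

Section 1 is struck. Section 4 has no operative effect of its own apart from Section 1 and is therefore inoperative. Section 5 makes Section 4 an essential term, and Section 4 has been rendered inoperative by the cascade; under Section 5, the entire ordinance is therefore void. No provision of the ordinance survives.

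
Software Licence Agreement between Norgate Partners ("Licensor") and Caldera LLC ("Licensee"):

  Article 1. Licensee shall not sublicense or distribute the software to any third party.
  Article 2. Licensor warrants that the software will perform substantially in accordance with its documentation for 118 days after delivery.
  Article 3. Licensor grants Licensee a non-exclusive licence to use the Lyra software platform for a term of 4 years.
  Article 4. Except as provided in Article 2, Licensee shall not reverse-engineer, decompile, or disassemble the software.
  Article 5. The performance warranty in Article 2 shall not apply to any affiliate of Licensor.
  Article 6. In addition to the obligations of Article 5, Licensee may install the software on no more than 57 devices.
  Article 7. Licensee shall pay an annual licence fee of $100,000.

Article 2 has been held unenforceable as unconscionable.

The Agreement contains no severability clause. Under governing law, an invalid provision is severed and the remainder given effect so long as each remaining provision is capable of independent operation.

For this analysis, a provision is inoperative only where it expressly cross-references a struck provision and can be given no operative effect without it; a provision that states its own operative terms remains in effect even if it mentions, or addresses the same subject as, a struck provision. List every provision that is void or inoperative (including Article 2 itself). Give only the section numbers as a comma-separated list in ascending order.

Article 2 is struck. Article 5 has no operative effect of its own apart from Article 2 and is therefore inoperative. Although Article 6 refers to Article 5, its operative terms do not depend on Article 5, so it remains in effect. Article 4 mentions Article 2 but its own obligation stands independently of Article 2, so Article 4 is not affected. Under the stated default rule, only provisions that cannot operate independently fall away; the rest are enforced. The provisions still in force are Article 1, Article 3, Article 4, Article 6, and Article 7.

2, 5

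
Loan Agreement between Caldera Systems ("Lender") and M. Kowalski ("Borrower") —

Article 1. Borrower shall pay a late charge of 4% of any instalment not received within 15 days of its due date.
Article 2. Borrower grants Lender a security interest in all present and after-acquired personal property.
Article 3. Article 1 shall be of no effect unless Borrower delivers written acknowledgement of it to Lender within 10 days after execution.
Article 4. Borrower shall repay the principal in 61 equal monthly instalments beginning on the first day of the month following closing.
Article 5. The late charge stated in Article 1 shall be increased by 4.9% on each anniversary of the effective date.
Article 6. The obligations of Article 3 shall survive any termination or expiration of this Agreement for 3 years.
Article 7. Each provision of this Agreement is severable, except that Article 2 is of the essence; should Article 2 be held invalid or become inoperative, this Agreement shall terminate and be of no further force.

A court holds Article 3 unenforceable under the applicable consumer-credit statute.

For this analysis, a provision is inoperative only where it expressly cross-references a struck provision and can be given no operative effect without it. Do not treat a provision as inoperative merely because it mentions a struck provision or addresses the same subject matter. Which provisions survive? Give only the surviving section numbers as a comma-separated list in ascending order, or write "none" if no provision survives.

1, 2, 4, 5, 7

Article 3 is struck. The only function of Article 6 is the survival period for Article 3, so it cannot stand once Article 3 is removed. Article 7 makes Article 2 an essential term, but Article 2 is unaffected, so the severability proviso in Article 7 preserves the remaining provisions. Article 1, Article 2, Article 4, Article 5, and Article 7 remain in effect.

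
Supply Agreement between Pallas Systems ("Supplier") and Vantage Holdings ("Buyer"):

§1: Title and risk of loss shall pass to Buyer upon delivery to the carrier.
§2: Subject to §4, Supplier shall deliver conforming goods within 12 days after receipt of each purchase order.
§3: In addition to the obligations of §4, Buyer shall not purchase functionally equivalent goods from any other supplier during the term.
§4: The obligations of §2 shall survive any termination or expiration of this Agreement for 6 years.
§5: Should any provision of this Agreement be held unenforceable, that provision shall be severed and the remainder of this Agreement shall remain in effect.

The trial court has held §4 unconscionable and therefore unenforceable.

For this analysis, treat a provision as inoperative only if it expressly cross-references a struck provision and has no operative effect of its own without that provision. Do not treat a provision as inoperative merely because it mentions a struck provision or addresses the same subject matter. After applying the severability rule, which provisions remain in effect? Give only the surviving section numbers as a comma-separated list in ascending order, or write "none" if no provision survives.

§4 is struck. Although §3 refers to §4, its operative terms do not depend on §4, so it remains in effect. Although §2 refers to §4, its operative terms do not depend on §4, so it remains in effect. Nothing else in the Agreement is defined by reference to §4. §5 is a severability clause and preserves every provision that can still be given independent effect. §1, §2, §3, and §5 remain in effect.

1, 2, 3, 5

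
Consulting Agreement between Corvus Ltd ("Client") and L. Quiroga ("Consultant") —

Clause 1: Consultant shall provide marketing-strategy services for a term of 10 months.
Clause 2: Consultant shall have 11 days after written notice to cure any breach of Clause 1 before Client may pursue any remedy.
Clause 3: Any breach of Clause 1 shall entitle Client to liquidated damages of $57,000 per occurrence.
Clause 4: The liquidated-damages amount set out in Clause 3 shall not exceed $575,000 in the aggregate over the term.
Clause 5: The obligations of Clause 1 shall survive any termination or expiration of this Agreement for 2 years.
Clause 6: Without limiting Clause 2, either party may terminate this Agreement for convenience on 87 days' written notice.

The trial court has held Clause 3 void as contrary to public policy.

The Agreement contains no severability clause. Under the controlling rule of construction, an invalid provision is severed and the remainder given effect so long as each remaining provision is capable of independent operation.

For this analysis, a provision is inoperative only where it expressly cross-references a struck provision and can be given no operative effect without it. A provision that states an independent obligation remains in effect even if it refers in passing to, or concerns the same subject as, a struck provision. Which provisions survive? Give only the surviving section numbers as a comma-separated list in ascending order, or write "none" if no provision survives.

1, 2, 5, 6

Clause 3 is struck. Clause 4 does nothing except set the aggregate cap on the liquidated-damages amount by reference to Clause 3; with Clause 3 gone it has no independent effect and is inoperative. Under the stated default rule, only provisions that cannot operate independently fall away; the rest are enforced. The provisions still in force are Clause 1, Clause 2, Clause 5, and Clause 6.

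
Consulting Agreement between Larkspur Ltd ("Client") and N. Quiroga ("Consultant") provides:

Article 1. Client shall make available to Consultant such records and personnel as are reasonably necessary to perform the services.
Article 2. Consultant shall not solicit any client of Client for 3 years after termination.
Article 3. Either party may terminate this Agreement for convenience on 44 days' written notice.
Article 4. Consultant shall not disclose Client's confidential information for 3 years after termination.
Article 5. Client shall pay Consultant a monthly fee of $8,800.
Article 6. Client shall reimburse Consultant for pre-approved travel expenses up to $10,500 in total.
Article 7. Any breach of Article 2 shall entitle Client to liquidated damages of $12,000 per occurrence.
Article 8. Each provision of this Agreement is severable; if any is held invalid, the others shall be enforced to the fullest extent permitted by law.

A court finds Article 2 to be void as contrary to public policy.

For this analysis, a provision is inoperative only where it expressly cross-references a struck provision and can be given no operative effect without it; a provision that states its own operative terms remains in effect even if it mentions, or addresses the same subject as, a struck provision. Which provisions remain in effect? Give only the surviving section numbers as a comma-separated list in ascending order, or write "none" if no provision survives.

1, 3, 4, 5, 6, 8

Article 2 is struck. Article 7 operates only by reference to Article 2, so it falls with Article 2. Under the severability clause in Article 8, the remaining provisions continue in force. Article 1, Article 3, Article 4, Article 5, Article 6, and Article 8 remain in effect.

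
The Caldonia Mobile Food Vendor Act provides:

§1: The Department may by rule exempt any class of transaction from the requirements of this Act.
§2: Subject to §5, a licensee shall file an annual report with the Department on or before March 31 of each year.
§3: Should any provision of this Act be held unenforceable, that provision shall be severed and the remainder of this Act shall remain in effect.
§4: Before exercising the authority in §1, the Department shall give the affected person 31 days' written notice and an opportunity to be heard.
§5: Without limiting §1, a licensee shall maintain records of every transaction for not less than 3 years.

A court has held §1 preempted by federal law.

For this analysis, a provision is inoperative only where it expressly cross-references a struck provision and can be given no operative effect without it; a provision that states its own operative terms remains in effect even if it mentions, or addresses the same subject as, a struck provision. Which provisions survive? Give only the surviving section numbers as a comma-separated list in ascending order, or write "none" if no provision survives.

2, 3, 5

§1 is struck. §4 has no operative effect of its own apart from §1 and is therefore inoperative. §5 mentions §1 but its own obligation stands independently of §1, so §5 is not affected. §3 is a severability clause and preserves every provision that can still be given independent effect. That leaves §2, §3, and §5 in effect.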